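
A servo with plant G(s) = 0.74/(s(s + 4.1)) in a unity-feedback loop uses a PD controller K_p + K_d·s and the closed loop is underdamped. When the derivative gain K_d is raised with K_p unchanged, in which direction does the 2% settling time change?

decrease

Characteristic equation s² + (4.1 + 0.74K_d)s + 0.74K_p = 0: raising K_d increases ζω_n = (4.1+0.74K_d)/2 while the loop stays underdamped, so T_s ≈ 4/(ζω_n) decreases.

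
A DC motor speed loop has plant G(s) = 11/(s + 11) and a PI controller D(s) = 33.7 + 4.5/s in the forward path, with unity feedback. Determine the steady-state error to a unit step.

The open loop D(s)G(s) has a pole at the origin (type 1), so the static position error constant is infinite and e_ss = 1/(1+∞) = 0.

0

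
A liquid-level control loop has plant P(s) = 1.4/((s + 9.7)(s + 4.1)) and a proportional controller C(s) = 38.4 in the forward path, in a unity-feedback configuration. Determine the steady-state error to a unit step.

The loop is type 0. Static position error constant K_pos = C(0)·P(0) = 38.4·0.0352 = 1.352.
Steady-state error to a unit step: e_ss = 1/(1+K_pos) = 1/2.352 = 0.425.

0.425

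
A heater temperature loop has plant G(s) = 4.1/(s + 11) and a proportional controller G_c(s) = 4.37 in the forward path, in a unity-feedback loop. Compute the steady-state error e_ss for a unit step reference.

0.38

The loop is type 0. Static position error constant K_pos = G_c(0)·G(0) = 4.37·0.3727 = 1.629.
Steady-state error to a unit step: e_ss = 1/(1+K_pos) = 1/2.629 = 0.38.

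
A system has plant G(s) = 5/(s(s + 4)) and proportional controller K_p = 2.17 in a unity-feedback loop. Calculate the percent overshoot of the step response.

Closed-loop characteristic equation: s² + 4s + 10.85 = 0, so ω_n = 3.294 rad/s and ζ = 4/(2·3.294) = 0.6072.
%OS = 100·exp(−πζ/√(1−ζ²)) = 100·exp(−π·0.6072/√0.6313) = 9.07%.

9.07%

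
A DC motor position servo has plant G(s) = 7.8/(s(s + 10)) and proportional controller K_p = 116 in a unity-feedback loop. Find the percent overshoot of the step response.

58.9%

From 1 + K_pG(s) = 0: s² + 10s + 904.8 = 0 ⇒ ω_n = 30.08, ζ = 0.1662.
%OS = 100·exp(−πζ/√(1−ζ²)) = 100·exp(−π·0.1662/√0.9724) = 58.9%.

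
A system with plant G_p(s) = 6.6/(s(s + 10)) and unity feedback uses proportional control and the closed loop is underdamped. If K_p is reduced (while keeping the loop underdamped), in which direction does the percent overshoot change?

decrease

ζ = 10/(2√(6.6K_p)) rises as K_p falls; higher damping means less overshoot.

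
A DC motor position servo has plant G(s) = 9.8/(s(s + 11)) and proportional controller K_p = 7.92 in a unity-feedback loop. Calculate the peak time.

From 1 + K_pG(s) = 0: s² + 11s + 77.62 = 0 ⇒ ω_n = 8.81, ζ = 0.6243.
Damped frequency ω_d = ω_n√(1−ζ²) = 6.882 rad/s, so peak time T_p = π/ω_d = 0.456 s.

T_p = 0.456 s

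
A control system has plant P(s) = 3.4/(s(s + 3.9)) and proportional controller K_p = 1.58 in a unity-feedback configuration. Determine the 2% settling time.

The closed-loop denominator s² + 3.9s + 5.372 gives ω_n = √5.372 = 2.318 and ζ = 3.9/(2ω_n) = 0.8413.
2% settling time T_s ≈ 4/(ζω_n) = 4/1.95 = 2.05 s.

T_s ≈ 2.05 s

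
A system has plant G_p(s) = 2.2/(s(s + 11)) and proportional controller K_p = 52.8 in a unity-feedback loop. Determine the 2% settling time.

Closed-loop characteristic equation: s² + 11s + 116.2 = 0, so ω_n = 10.78 rad/s and ζ = 11/(2·10.78) = 0.5103.
2% settling time T_s ≈ 4/(ζω_n) = 4/5.5 = 0.727 s.

T_s ≈ 0.727 s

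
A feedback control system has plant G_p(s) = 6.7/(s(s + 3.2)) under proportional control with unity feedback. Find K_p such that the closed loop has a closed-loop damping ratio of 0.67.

Closed-loop characteristic equation: s² + 3.2s + K_p·6.7 = 0.
So ω_n = √(6.7K_p) and 2ζω_n = 3.2, giving ζ = 3.2/(2√(6.7K_p)).
Setting ζ = 0.67: √(6.7K_p) = 3.2/(2·0.67) = 2.388, so K_p = 5.703/6.7 = 0.851.

K_p = 0.851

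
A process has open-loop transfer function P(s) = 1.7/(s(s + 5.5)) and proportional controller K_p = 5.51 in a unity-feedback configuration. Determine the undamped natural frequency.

1 + K_p·P(s) = 0 gives s² + 5.5s + 9.367 = 0.
Matching s² + 2ζω_n s + ω_n²: ω_n = √9.367 = 3.061 rad/s and 2ζω_n = 5.5, so ζ = 5.5/(2·3.061) = 0.899.

ω_n = 3.06 rad/s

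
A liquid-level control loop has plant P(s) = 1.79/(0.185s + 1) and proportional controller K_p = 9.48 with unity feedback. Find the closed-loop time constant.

Closed loop: T(s) = K_p·P/(1+K_p·P) = 16.97/(0.185s + 1 + 16.97), with pole at s = −(1 + 16.97)/0.185 = −97.13.
Closed-loop time constant τ = 1/97.13 = 0.0103 s.

τ = 0.0103 s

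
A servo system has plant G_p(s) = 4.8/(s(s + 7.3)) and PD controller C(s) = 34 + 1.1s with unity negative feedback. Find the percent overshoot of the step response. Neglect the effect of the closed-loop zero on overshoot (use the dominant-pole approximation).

16.9%

Forward path: (34 + 1.1s)·4.8/(s(s+7.3)). The closed-loop characteristic equation is s² + (7.3 + 4.8·1.1)s + 4.8·34 = 0.
That is s² + 12.58s + 163.2 = 0, so ω_n = 12.77 rad/s and ζ = 12.58/(2·12.77) = 0.4924.
%OS = 100·exp(−πζ/√(1−ζ²)) = 16.9%.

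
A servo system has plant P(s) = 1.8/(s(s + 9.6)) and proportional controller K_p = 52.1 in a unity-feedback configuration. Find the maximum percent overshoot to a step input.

16.6%

From 1 + K_pP(s) = 0: s² + 9.6s + 93.78 = 0 ⇒ ω_n = 9.684, ζ = 0.4957.
%OS = 100·exp(−πζ/√(1−ζ²)) = 100·exp(−π·0.4957/√0.7543) = 16.6%.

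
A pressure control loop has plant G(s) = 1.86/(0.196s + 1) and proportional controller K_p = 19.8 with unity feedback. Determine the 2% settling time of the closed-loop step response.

Closed loop: T(s) = K_p·G/(1+K_p·G) = 36.83/(0.196s + 1 + 36.83), with pole at s = −(1 + 36.83)/0.196 = −193.
τ = 1/193 = 0.005181 s, so 2% settling time ≈ 4τ = 0.0207 s.

T_s ≈ 0.0207 s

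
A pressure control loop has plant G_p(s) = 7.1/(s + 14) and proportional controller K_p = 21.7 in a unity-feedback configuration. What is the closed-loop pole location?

Closed-loop transfer function: T(s) = K_p·G_p(s)/(1 + K_p·G_p(s)) = 154.1/(s + 14 + 154.1) = 154.1/(s + 168.1).
The closed-loop pole is at s = −168.1.

s = -168.1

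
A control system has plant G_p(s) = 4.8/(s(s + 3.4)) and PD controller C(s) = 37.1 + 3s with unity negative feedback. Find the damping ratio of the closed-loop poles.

Forward path: (37.1 + 3s)·4.8/(s(s+3.4)). The closed-loop characteristic equation is s² + (3.4 + 4.8·3)s + 4.8·37.1 = 0.
That is s² + 17.8s + 178.1 = 0, so ω_n = 13.34 rad/s and ζ = 17.8/(2·13.34) = 0.6669.

ζ = 0.667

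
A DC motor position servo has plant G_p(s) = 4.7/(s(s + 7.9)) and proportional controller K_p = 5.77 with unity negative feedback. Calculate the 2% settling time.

T_s ≈ 1.01 s

From 1 + K_pG_p(s) = 0: s² + 7.9s + 27.12 = 0 ⇒ ω_n = 5.208, ζ = 0.7585.
2% settling time T_s ≈ 4/(ζω_n) = 4/3.95 = 1.01 s.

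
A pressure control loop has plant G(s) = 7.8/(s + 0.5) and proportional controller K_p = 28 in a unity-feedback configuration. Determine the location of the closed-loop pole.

s = -218.9

Closed-loop transfer function: T(s) = K_p·G(s)/(1 + K_p·G(s)) = 218.4/(s + 0.5 + 218.4) = 218.4/(s + 218.9).
The closed-loop pole is at s = −218.9.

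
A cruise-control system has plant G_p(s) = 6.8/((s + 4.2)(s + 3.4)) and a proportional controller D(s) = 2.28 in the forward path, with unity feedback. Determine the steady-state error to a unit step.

0.479

The loop is type 0. Static position error constant K_pos = D(0)·G_p(0) = 2.28·0.4762 = 1.086.
Steady-state error to a unit step: e_ss = 1/(1+K_pos) = 1/2.086 = 0.479.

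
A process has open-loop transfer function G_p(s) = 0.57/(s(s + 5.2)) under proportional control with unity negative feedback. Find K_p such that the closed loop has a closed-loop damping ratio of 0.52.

Closed-loop characteristic equation: s² + 5.2s + K_p·0.57 = 0.
So ω_n = √(0.57K_p) and 2ζω_n = 5.2, giving ζ = 5.2/(2√(0.57K_p)).
Setting ζ = 0.52: √(0.57K_p) = 5.2/(2·0.52) = 5, so K_p = 25/0.57 = 43.9.

K_p = 43.9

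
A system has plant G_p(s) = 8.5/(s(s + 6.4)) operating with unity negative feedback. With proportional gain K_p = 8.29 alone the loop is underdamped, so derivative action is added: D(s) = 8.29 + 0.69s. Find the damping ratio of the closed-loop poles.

Forward path: (8.29 + 0.69s)·8.5/(s(s+6.4)). The closed-loop characteristic equation is s² + (6.4 + 8.5·0.69)s + 8.5·8.29 = 0.
That is s² + 12.27s + 70.46 = 0, so ω_n = 8.394 rad/s and ζ = 12.27/(2·8.394) = 0.7306.

ζ = 0.731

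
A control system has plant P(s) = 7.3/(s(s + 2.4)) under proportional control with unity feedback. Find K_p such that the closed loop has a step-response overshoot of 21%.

K_p = 0.997

From %OS = 100·exp(−πζ/√(1−ζ²)) = 21%, ζ = −ln(0.21)/√(π²+ln²(0.21)) = 0.4449.
Characteristic equation s² + 2.4s + 7.3K_p = 0 gives ζ = 2.4/(2√(7.3K_p)).
Setting ζ = 0.4449: √(7.3K_p) = 2.4/(2·0.4449) = 2.697, so K_p = 7.275/7.3 = 0.997.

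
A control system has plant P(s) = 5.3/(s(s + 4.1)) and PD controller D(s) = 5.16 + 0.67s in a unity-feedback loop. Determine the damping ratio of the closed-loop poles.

Forward path: (5.16 + 0.67s)·5.3/(s(s+4.1)). The closed-loop characteristic equation is s² + (4.1 + 5.3·0.67)s + 5.3·5.16 = 0.
That is s² + 7.651s + 27.35 = 0, so ω_n = 5.23 rad/s and ζ = 7.651/(2·5.23) = 0.7315.

ζ = 0.732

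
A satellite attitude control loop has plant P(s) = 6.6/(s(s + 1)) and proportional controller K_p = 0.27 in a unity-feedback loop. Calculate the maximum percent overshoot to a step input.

Closed-loop characteristic equation: s² + 1s + 1.782 = 0, so ω_n = 1.335 rad/s and ζ = 1/(2·1.335) = 0.3746.
%OS = 100·exp(−πζ/√(1−ζ²)) = 100·exp(−π·0.3746/√0.8597) = 28.1%.

28.1%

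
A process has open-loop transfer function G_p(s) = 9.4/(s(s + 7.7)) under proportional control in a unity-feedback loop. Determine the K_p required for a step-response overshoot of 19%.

From %OS = 100·exp(−πζ/√(1−ζ²)) = 19%, ζ = −ln(0.19)/√(π²+ln²(0.19)) = 0.4673.
Characteristic equation s² + 7.7s + 9.4K_p = 0 gives ζ = 7.7/(2√(9.4K_p)).
Setting ζ = 0.4673: √(9.4K_p) = 7.7/(2·0.4673) = 8.238, so K_p = 67.86/9.4 = 7.22.

K_p = 7.22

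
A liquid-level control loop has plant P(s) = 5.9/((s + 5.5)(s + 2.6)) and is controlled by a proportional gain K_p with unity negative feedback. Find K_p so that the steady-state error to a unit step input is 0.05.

K_p = 46.1

Steady-state error for a unit step on this type-0 loop is 1/(1 + K_p·P(0)).
P(0) = 0.4126. Require 1/(1 + K_p·0.4126) = 0.05, so 1 + 0.4126·K_p = 20.
K_p = (20 − 1)/0.4126 = 46.1.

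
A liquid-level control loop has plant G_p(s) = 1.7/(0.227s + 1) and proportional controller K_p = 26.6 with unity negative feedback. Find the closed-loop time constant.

Closed loop: T(s) = K_p·G_p/(1+K_p·G_p) = 45.22/(0.227s + 1 + 45.22), with pole at s = −(1 + 45.22)/0.227 = −203.6.
Closed-loop time constant τ = 1/203.6 = 0.00491 s.

τ = 0.00491 s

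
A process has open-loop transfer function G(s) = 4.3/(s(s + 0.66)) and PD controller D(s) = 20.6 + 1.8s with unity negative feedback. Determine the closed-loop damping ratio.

Forward path: (20.6 + 1.8s)·4.3/(s(s+0.66)). The closed-loop characteristic equation is s² + (0.66 + 4.3·1.8)s + 4.3·20.6 = 0.
That is s² + 8.4s + 88.58 = 0, so ω_n = 9.412 rad/s and ζ = 8.4/(2·9.412) = 0.4463.

ζ = 0.446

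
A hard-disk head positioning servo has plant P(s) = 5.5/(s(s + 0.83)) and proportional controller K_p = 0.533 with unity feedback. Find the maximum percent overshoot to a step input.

45.6%

Closed-loop characteristic equation: s² + 0.83s + 2.932 = 0, so ω_n = 1.712 rad/s and ζ = 0.83/(2·1.712) = 0.2424.
%OS = 100·exp(−πζ/√(1−ζ²)) = 100·exp(−π·0.2424/√0.9413) = 45.6%.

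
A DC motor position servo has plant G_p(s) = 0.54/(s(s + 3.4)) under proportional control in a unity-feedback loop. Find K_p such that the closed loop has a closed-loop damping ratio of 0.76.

K_p = 9.27

Closed-loop characteristic equation: s² + 3.4s + K_p·0.54 = 0.
So ω_n = √(0.54K_p) and 2ζω_n = 3.4, giving ζ = 3.4/(2√(0.54K_p)).
Setting ζ = 0.76: √(0.54K_p) = 3.4/(2·0.76) = 2.237, so K_p = 5.003/0.54 = 9.27.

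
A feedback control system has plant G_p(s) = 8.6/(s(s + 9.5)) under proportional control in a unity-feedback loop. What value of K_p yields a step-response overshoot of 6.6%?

K_p = 6.13

From %OS = 100·exp(−πζ/√(1−ζ²)) = 6.6%, ζ = −ln(0.066)/√(π²+ln²(0.066)) = 0.6543.
Characteristic equation s² + 9.5s + 8.6K_p = 0 gives ζ = 9.5/(2√(8.6K_p)).
Setting ζ = 0.6543: √(8.6K_p) = 9.5/(2·0.6543) = 7.26, so K_p = 52.7/8.6 = 6.13.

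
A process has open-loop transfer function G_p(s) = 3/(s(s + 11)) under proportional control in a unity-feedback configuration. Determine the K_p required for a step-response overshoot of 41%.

K_p = 135

From %OS = 100·exp(−πζ/√(1−ζ²)) = 41%, ζ = −ln(0.41)/√(π²+ln²(0.41)) = 0.273.
Characteristic equation s² + 11s + 3K_p = 0 gives ζ = 11/(2√(3K_p)).
Setting ζ = 0.273: √(3K_p) = 11/(2·0.273) = 20.14, so K_p = 405.8/3 = 135.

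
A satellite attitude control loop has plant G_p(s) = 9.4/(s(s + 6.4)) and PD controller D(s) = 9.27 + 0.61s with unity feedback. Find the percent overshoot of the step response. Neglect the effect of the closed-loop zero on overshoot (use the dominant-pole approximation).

6.81%

Forward path: (9.27 + 0.61s)·9.4/(s(s+6.4)). The closed-loop characteristic equation is s² + (6.4 + 9.4·0.61)s + 9.4·9.27 = 0.
That is s² + 12.13s + 87.14 = 0, so ω_n = 9.335 rad/s and ζ = 12.13/(2·9.335) = 0.6499.
%OS = 100·exp(−πζ/√(1−ζ²)) = 6.81%.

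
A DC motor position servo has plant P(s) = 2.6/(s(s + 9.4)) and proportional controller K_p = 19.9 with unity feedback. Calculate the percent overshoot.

Closed-loop characteristic equation: s² + 9.4s + 51.74 = 0, so ω_n = 7.193 rad/s and ζ = 9.4/(2·7.193) = 0.6534.
%OS = 100·exp(−πζ/√(1−ζ²)) = 100·exp(−π·0.6534/√0.5731) = 6.64%.

6.64%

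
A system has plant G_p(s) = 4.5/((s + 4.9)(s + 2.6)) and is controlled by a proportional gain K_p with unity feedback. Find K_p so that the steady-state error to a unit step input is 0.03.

K_p = 91.5

For a type-0 loop with proportional control, e_ss = 1/(1 + K_p·G_p(0)).
G_p(0) = 0.3532. Require 1/(1 + K_p·0.3532) = 0.03, so 1 + 0.3532·K_p = 33.33.
K_p = (33.33 − 1)/0.3532 = 91.5.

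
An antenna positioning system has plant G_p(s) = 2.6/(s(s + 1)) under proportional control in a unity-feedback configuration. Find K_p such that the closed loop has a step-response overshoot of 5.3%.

From %OS = 100·exp(−πζ/√(1−ζ²)) = 5.3%, ζ = −ln(0.053)/√(π²+ln²(0.053)) = 0.683.
Characteristic equation s² + 1s + 2.6K_p = 0 gives ζ = 1/(2√(2.6K_p)).
Setting ζ = 0.683: √(2.6K_p) = 1/(2·0.683) = 0.7321, so K_p = 0.536/2.6 = 0.206.

K_p = 0.206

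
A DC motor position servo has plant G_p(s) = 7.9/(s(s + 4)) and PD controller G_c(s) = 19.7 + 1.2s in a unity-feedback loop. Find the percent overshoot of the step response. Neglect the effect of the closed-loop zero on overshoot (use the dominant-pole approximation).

Forward path: (19.7 + 1.2s)·7.9/(s(s+4)). The closed-loop characteristic equation is s² + (4 + 7.9·1.2)s + 7.9·19.7 = 0.
That is s² + 13.48s + 155.6 = 0, so ω_n = 12.48 rad/s and ζ = 13.48/(2·12.48) = 0.5403.
%OS = 100·exp(−πζ/√(1−ζ²)) = 13.3%.

13.3%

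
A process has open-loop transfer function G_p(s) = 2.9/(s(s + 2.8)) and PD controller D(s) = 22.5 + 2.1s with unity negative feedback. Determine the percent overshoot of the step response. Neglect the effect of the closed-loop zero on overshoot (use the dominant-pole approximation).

12.6%

Forward path: (22.5 + 2.1s)·2.9/(s(s+2.8)). The closed-loop characteristic equation is s² + (2.8 + 2.9·2.1)s + 2.9·22.5 = 0.
That is s² + 8.89s + 65.25 = 0, so ω_n = 8.078 rad/s and ζ = 8.89/(2·8.078) = 0.5503.
%OS = 100·exp(−πζ/√(1−ζ²)) = 12.6%.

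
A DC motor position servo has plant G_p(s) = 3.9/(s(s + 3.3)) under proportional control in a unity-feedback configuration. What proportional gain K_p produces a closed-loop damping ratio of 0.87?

K_p = 0.922

Closed-loop characteristic equation: s² + 3.3s + K_p·3.9 = 0.
So ω_n = √(3.9K_p) and 2ζω_n = 3.3, giving ζ = 3.3/(2√(3.9K_p)).
Setting ζ = 0.87: √(3.9K_p) = 3.3/(2·0.87) = 1.897, so K_p = 3.597/3.9 = 0.922.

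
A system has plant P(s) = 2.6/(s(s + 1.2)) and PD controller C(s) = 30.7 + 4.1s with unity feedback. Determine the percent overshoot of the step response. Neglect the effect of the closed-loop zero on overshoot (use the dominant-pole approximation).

Forward path: (30.7 + 4.1s)·2.6/(s(s+1.2)). The closed-loop characteristic equation is s² + (1.2 + 2.6·4.1)s + 2.6·30.7 = 0.
That is s² + 11.86s + 79.82 = 0, so ω_n = 8.934 rad/s and ζ = 11.86/(2·8.934) = 0.6637.
%OS = 100·exp(−πζ/√(1−ζ²)) = 6.16%.

6.16%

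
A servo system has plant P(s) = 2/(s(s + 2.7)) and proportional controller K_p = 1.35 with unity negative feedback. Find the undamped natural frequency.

ω_n = 1.64 rad/s

The closed-loop denominator is s(s+2.7) + 1.35·2 = s² + 2.7s + 2.7.
Matching s² + 2ζω_n s + ω_n²: ω_n = √2.7 = 1.643 rad/s and 2ζω_n = 2.7, so ζ = 2.7/(2·1.643) = 0.822.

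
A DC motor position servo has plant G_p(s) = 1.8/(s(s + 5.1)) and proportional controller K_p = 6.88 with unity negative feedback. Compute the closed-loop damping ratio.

The closed-loop denominator is s(s+5.1) + 6.88·1.8 = s² + 5.1s + 12.38.
So ω_n² = 12.38 ⇒ ω_n = 3.519 rad/s, and ζ = 5.1/(2ω_n) = 0.725.

ζ = 0.725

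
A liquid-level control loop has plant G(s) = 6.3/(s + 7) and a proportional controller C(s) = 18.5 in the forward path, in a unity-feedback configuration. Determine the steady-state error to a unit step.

The loop is type 0. Static position error constant K_pos = C(0)·G(0) = 18.5·0.9 = 16.65.
Steady-state error to a unit step: e_ss = 1/(1+K_pos) = 1/17.65 = 0.0567.

0.0567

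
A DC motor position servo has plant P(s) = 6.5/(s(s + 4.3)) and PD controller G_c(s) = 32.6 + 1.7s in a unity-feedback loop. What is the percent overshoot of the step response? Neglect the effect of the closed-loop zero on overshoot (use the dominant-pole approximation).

14.2%

Forward path: (32.6 + 1.7s)·6.5/(s(s+4.3)). The closed-loop characteristic equation is s² + (4.3 + 6.5·1.7)s + 6.5·32.6 = 0.
That is s² + 15.35s + 211.9 = 0, so ω_n = 14.56 rad/s and ζ = 15.35/(2·14.56) = 0.5272.
%OS = 100·exp(−πζ/√(1−ζ²)) = 14.2%.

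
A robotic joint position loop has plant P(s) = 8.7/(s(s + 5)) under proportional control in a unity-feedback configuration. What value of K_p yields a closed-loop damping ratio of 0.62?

Closed-loop characteristic equation: s² + 5s + K_p·8.7 = 0.
So ω_n = √(8.7K_p) and 2ζω_n = 5, giving ζ = 5/(2√(8.7K_p)).
Setting ζ = 0.62: √(8.7K_p) = 5/(2·0.62) = 4.032, so K_p = 16.26/8.7 = 1.87.

K_p = 1.87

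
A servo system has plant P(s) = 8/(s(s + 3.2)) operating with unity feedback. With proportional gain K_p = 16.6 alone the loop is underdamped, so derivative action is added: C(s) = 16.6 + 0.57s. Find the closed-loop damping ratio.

ζ = 0.337

Forward path: (16.6 + 0.57s)·8/(s(s+3.2)). The closed-loop characteristic equation is s² + (3.2 + 8·0.57)s + 8·16.6 = 0.
That is s² + 7.76s + 132.8 = 0, so ω_n = 11.52 rad/s and ζ = 7.76/(2·11.52) = 0.3367.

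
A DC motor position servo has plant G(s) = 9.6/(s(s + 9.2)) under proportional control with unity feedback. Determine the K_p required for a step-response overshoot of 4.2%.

From %OS = 100·exp(−πζ/√(1−ζ²)) = 4.2%, ζ = −ln(0.042)/√(π²+ln²(0.042)) = 0.7103.
Characteristic equation s² + 9.2s + 9.6K_p = 0 gives ζ = 9.2/(2√(9.6K_p)).
Setting ζ = 0.7103: √(9.6K_p) = 9.2/(2·0.7103) = 6.476, so K_p = 41.94/9.6 = 4.37.

K_p = 4.37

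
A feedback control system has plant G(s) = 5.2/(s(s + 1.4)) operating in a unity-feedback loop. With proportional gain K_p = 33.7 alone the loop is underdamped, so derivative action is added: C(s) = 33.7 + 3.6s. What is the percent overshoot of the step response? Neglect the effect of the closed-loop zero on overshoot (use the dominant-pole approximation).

2.54%

Forward path: (33.7 + 3.6s)·5.2/(s(s+1.4)). The closed-loop characteristic equation is s² + (1.4 + 5.2·3.6)s + 5.2·33.7 = 0.
That is s² + 20.12s + 175.2 = 0, so ω_n = 13.24 rad/s and ζ = 20.12/(2·13.24) = 0.7599.
%OS = 100·exp(−πζ/√(1−ζ²)) = 2.54%.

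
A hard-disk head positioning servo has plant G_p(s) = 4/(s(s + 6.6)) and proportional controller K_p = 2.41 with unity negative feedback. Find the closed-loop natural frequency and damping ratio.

With unity feedback the closed-loop characteristic equation is s² + 6.6s + 2.41·4 = s² + 6.6s + 9.64 = 0.
So ω_n² = 9.64 ⇒ ω_n = 3.105 rad/s, and ζ = 6.6/(2ω_n) = 1.06.

ω_n = 3.1 rad/s, ζ = 1.06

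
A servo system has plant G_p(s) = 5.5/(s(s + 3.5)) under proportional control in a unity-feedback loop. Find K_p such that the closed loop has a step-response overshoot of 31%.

K_p = 4.56

From %OS = 100·exp(−πζ/√(1−ζ²)) = 31%, ζ = −ln(0.31)/√(π²+ln²(0.31)) = 0.3493.
Characteristic equation s² + 3.5s + 5.5K_p = 0 gives ζ = 3.5/(2√(5.5K_p)).
Setting ζ = 0.3493: √(5.5K_p) = 3.5/(2·0.3493) = 5.01, so K_p = 25.1/5.5 = 4.56.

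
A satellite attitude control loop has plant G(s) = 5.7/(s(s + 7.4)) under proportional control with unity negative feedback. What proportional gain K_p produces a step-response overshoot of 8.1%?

K_p = 6.15

From %OS = 100·exp(−πζ/√(1−ζ²)) = 8.1%, ζ = −ln(0.081)/√(π²+ln²(0.081)) = 0.6247.
Characteristic equation s² + 7.4s + 5.7K_p = 0 gives ζ = 7.4/(2√(5.7K_p)).
Setting ζ = 0.6247: √(5.7K_p) = 7.4/(2·0.6247) = 5.923, so K_p = 35.08/5.7 = 6.15.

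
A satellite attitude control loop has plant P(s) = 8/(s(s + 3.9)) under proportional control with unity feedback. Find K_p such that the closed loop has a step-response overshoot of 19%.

From %OS = 100·exp(−πζ/√(1−ζ²)) = 19%, ζ = −ln(0.19)/√(π²+ln²(0.19)) = 0.4673.
Characteristic equation s² + 3.9s + 8K_p = 0 gives ζ = 3.9/(2√(8K_p)).
Setting ζ = 0.4673: √(8K_p) = 3.9/(2·0.4673) = 4.172, so K_p = 17.41/8 = 2.18.

K_p = 2.18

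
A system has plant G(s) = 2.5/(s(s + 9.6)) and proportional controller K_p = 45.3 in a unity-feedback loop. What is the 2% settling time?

T_s ≈ 0.833 s

The closed-loop denominator s² + 9.6s + 113.2 gives ω_n = √113.2 = 10.64 and ζ = 9.6/(2ω_n) = 0.451.
2% settling time T_s ≈ 4/(ζω_n) = 4/4.8 = 0.833 s.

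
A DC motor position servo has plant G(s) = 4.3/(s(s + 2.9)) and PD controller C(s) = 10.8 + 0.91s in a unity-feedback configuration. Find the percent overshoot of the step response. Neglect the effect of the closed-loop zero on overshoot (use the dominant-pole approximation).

Forward path: (10.8 + 0.91s)·4.3/(s(s+2.9)). The closed-loop characteristic equation is s² + (2.9 + 4.3·0.91)s + 4.3·10.8 = 0.
That is s² + 6.813s + 46.44 = 0, so ω_n = 6.815 rad/s and ζ = 6.813/(2·6.815) = 0.4999.
%OS = 100·exp(−πζ/√(1−ζ²)) = 16.3%.

16.3%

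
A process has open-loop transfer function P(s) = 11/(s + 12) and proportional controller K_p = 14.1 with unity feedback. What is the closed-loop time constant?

Closed-loop transfer function: T(s) = K_p·P(s)/(1 + K_p·P(s)) = 155.1/(s + 12 + 155.1) = 155.1/(s + 167.1).
Time constant τ = 1/167.1 = 0.00598 s.

τ = 0.00598 s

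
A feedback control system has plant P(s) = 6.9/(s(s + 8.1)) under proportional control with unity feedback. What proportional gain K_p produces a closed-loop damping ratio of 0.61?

K_p = 6.39

Closed-loop characteristic equation: s² + 8.1s + K_p·6.9 = 0.
So ω_n = √(6.9K_p) and 2ζω_n = 8.1, giving ζ = 8.1/(2√(6.9K_p)).
Setting ζ = 0.61: √(6.9K_p) = 8.1/(2·0.61) = 6.639, so K_p = 44.08/6.9 = 6.39.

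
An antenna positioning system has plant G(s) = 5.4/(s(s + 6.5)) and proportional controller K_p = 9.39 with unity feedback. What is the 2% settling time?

T_s ≈ 1.23 s

From 1 + K_pG(s) = 0: s² + 6.5s + 50.71 = 0 ⇒ ω_n = 7.121, ζ = 0.4564.
2% settling time T_s ≈ 4/(ζω_n) = 4/3.25 = 1.23 s.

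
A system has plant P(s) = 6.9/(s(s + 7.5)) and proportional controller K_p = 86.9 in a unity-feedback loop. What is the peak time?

The closed-loop denominator s² + 7.5s + 599.6 gives ω_n = √599.6 = 24.49 and ζ = 7.5/(2ω_n) = 0.1531.
Damped frequency ω_d = ω_n√(1−ζ²) = 24.2 rad/s, so peak time T_p = π/ω_d = 0.13 s.

T_p = 0.13 s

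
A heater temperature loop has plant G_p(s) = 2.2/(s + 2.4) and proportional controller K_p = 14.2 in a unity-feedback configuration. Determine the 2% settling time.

Closed-loop transfer function: T(s) = K_p·G_p(s)/(1 + K_p·G_p(s)) = 31.24/(s + 2.4 + 31.24) = 31.24/(s + 33.64).
Time constant τ = 1/33.64 = 0.02973 s, so the 2% settling time is about 4τ = 0.119 s.

T_s ≈ 0.119 s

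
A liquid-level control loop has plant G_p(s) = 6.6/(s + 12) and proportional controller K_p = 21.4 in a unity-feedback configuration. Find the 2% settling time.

T_s ≈ 0.0261 s

Closed-loop transfer function: T(s) = K_p·G_p(s)/(1 + K_p·G_p(s)) = 141.2/(s + 12 + 141.2) = 141.2/(s + 153.2).
Time constant τ = 1/153.2 = 0.006526 s, so the 2% settling time is about 4τ = 0.0261 s.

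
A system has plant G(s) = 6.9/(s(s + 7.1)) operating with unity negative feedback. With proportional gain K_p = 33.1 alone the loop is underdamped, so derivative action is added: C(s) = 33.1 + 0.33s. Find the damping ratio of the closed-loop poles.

Forward path: (33.1 + 0.33s)·6.9/(s(s+7.1)). The closed-loop characteristic equation is s² + (7.1 + 6.9·0.33)s + 6.9·33.1 = 0.
That is s² + 9.377s + 228.4 = 0, so ω_n = 15.11 rad/s and ζ = 9.377/(2·15.11) = 0.3102.

ζ = 0.31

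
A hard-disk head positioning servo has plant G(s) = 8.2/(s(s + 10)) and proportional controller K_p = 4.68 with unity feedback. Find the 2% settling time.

The closed-loop denominator s² + 10s + 38.38 gives ω_n = √38.38 = 6.195 and ζ = 10/(2ω_n) = 0.8071.
2% settling time T_s ≈ 4/(ζω_n) = 4/5 = 0.8 s.

T_s ≈ 0.8 s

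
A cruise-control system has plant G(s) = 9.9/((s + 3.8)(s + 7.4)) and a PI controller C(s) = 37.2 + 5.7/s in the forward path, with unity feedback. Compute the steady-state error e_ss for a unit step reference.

The open loop C(s)G(s) has a pole at the origin (type 1), so the static position error constant is infinite and e_ss = 1/(1+∞) = 0.

0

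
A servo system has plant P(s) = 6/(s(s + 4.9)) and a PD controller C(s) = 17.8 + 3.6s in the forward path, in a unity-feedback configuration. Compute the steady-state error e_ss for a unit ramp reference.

The loop has one pole at the origin (type 1). Velocity error constant K_v = lim_{s→0} s·C(s)P(s) = 17.8·6/4.9 = 21.8.
Steady-state error to a unit ramp: e_ss = 1/K_v = 0.0459.

0.0459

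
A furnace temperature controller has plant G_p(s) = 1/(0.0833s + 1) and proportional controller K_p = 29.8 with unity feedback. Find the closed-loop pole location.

s = -369.7

Closed loop: T(s) = K_p·G_p/(1+K_p·G_p) = 29.8/(0.0833s + 1 + 29.8), with pole at s = −(1 + 29.8)/0.0833 = −369.7.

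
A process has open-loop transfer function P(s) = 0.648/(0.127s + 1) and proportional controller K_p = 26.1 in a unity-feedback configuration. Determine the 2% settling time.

Closed loop: T(s) = K_p·P/(1+K_p·P) = 16.91/(0.127s + 1 + 16.91), with pole at s = −(1 + 16.91)/0.127 = −141.
τ = 1/141 = 0.00709 s, so 2% settling time ≈ 4τ = 0.0284 s.

T_s ≈ 0.0284 s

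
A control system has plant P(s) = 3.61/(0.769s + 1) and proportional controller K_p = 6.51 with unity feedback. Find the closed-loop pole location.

Closed loop: T(s) = K_p·P/(1+K_p·P) = 23.5/(0.769s + 1 + 23.5), with pole at s = −(1 + 23.5)/0.769 = −31.86.

s = -31.86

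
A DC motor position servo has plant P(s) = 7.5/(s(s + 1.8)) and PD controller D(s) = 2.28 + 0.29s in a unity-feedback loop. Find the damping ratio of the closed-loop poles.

ζ = 0.481

Forward path: (2.28 + 0.29s)·7.5/(s(s+1.8)). The closed-loop characteristic equation is s² + (1.8 + 7.5·0.29)s + 7.5·2.28 = 0.
That is s² + 3.975s + 17.1 = 0, so ω_n = 4.135 rad/s and ζ = 3.975/(2·4.135) = 0.4806.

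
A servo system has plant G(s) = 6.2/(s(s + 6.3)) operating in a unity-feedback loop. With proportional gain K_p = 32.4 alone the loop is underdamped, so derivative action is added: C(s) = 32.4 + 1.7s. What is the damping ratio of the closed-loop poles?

Forward path: (32.4 + 1.7s)·6.2/(s(s+6.3)). The closed-loop characteristic equation is s² + (6.3 + 6.2·1.7)s + 6.2·32.4 = 0.
That is s² + 16.84s + 200.9 = 0, so ω_n = 14.17 rad/s and ζ = 16.84/(2·14.17) = 0.5941.

ζ = 0.594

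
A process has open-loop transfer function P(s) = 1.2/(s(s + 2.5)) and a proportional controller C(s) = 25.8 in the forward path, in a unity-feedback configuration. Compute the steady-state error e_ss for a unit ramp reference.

The loop has one pole at the origin (type 1). Velocity error constant K_v = lim_{s→0} s·C(s)P(s) = 25.8·1.2/2.5 = 12.38.
Steady-state error to a unit ramp: e_ss = 1/K_v = 0.0807.

0.0807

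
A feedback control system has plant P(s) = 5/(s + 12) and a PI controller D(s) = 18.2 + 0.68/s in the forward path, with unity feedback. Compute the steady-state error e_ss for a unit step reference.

0

The open loop D(s)P(s) has a pole at the origin (type 1), so the static position error constant is infinite and e_ss = 1/(1+∞) = 0.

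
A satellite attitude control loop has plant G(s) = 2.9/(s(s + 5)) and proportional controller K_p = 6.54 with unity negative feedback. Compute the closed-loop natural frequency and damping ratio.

The closed-loop denominator is s(s+5) + 6.54·2.9 = s² + 5s + 18.97.
Matching s² + 2ζω_n s + ω_n²: ω_n = √18.97 = 4.355 rad/s and 2ζω_n = 5, so ζ = 5/(2·4.355) = 0.574.

ω_n = 4.35 rad/s, ζ = 0.574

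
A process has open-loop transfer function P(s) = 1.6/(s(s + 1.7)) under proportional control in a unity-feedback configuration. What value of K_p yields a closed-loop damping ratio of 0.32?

Closed-loop characteristic equation: s² + 1.7s + K_p·1.6 = 0.
So ω_n = √(1.6K_p) and 2ζω_n = 1.7, giving ζ = 1.7/(2√(1.6K_p)).
Setting ζ = 0.32: √(1.6K_p) = 1.7/(2·0.32) = 2.656, so K_p = 7.056/1.6 = 4.41.

K_p = 4.41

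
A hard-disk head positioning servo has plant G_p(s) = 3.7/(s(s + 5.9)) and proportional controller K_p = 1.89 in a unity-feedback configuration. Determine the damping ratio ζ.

With unity feedback the closed-loop characteristic equation is s² + 5.9s + 1.89·3.7 = s² + 5.9s + 6.993 = 0.
So ω_n² = 6.993 ⇒ ω_n = 2.644 rad/s, and ζ = 5.9/(2ω_n) = 1.12.

ζ = 1.12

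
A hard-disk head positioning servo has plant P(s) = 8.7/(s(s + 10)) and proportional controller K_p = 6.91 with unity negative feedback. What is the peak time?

T_p = 0.53 s

Closed-loop characteristic equation: s² + 10s + 60.12 = 0, so ω_n = 7.754 rad/s and ζ = 10/(2·7.754) = 0.6449.
Damped frequency ω_d = ω_n√(1−ζ²) = 5.926 rad/s, so peak time T_p = π/ω_d = 0.53 s.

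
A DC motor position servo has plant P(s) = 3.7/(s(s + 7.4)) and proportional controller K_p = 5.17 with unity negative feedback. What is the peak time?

T_p = 1.35 s

The closed-loop denominator s² + 7.4s + 19.13 gives ω_n = √19.13 = 4.374 and ζ = 7.4/(2ω_n) = 0.846.
Damped frequency ω_d = ω_n√(1−ζ²) = 2.332 rad/s, so peak time T_p = π/ω_d = 1.35 s.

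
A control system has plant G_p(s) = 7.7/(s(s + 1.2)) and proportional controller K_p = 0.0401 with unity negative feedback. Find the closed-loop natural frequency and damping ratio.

ω_n = 0.556 rad/s, ζ = 1.08

1 + K_p·G_p(s) = 0 gives s² + 1.2s + 0.3088 = 0.
So ω_n² = 0.3088 ⇒ ω_n = 0.5557 rad/s, and ζ = 1.2/(2ω_n) = 1.08.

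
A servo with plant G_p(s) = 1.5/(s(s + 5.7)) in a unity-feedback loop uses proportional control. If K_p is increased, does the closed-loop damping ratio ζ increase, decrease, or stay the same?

ζ = 5.7/(2√(1.5K_p)); increasing K_p raises the denominator, so ζ falls.

decrease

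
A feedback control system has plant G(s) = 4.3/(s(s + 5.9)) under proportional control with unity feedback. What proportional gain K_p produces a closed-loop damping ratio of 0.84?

Closed-loop characteristic equation: s² + 5.9s + K_p·4.3 = 0.
So ω_n = √(4.3K_p) and 2ζω_n = 5.9, giving ζ = 5.9/(2√(4.3K_p)).
Setting ζ = 0.84: √(4.3K_p) = 5.9/(2·0.84) = 3.512, so K_p = 12.33/4.3 = 2.87.

K_p = 2.87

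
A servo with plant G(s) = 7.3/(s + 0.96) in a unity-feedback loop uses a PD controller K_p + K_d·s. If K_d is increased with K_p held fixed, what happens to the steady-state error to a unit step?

unchanged

At s = 0 the derivative term contributes nothing: C(0) = K_p regardless of K_d, so K_pos = K_p·G(0) and e_ss are unchanged.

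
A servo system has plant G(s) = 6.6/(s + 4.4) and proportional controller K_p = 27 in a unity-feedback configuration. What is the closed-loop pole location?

s = -182.6

Closed-loop transfer function: T(s) = K_p·G(s)/(1 + K_p·G(s)) = 178.2/(s + 4.4 + 178.2) = 178.2/(s + 182.6).
The closed-loop pole is at s = −182.6.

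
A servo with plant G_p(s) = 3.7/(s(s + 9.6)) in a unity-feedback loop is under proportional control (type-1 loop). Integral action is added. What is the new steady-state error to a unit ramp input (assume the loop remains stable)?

0

The integrator raises the loop to type 2, so K_v → ∞ and e_ss to a ramp is zero.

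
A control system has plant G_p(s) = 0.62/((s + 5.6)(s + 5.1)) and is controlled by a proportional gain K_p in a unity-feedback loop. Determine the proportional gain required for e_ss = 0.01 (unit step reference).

Steady-state error for a unit step on this type-0 loop is 1/(1 + K_p·G_p(0)).
G_p(0) = 0.02171. Require 1/(1 + K_p·0.02171) = 0.01, so 1 + 0.02171·K_p = 100.
K_p = (100 − 1)/0.02171 = 4560.

K_p = 4560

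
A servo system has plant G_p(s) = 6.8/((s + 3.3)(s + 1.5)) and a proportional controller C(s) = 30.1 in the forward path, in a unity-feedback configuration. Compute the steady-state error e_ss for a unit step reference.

The loop is type 0. Static position error constant K_pos = C(0)·G_p(0) = 30.1·1.374 = 41.35.
Steady-state error to a unit step: e_ss = 1/(1+K_pos) = 1/42.35 = 0.0236.

0.0236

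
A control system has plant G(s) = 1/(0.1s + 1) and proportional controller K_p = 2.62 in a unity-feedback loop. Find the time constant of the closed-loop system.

τ = 0.0276 s

Closed loop: T(s) = K_p·G/(1+K_p·G) = 2.62/(0.1s + 1 + 2.62), with pole at s = −(1 + 2.62)/0.1 = −36.2.
Closed-loop time constant τ = 1/36.2 = 0.0276 s.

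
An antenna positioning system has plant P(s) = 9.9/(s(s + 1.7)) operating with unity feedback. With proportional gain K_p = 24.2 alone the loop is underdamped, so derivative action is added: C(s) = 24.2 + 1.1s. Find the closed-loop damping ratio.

ζ = 0.407

Forward path: (24.2 + 1.1s)·9.9/(s(s+1.7)). The closed-loop characteristic equation is s² + (1.7 + 9.9·1.1)s + 9.9·24.2 = 0.
That is s² + 12.59s + 239.6 = 0, so ω_n = 15.48 rad/s and ζ = 12.59/(2·15.48) = 0.4067.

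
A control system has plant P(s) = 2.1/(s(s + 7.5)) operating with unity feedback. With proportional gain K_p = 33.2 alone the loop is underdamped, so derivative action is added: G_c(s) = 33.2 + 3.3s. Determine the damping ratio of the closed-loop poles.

ζ = 0.864

Forward path: (33.2 + 3.3s)·2.1/(s(s+7.5)). The closed-loop characteristic equation is s² + (7.5 + 2.1·3.3)s + 2.1·33.2 = 0.
That is s² + 14.43s + 69.72 = 0, so ω_n = 8.35 rad/s and ζ = 14.43/(2·8.35) = 0.8641.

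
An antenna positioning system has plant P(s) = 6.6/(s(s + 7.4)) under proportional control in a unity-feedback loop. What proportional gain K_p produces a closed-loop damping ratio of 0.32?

K_p = 20.3

Closed-loop characteristic equation: s² + 7.4s + K_p·6.6 = 0.
So ω_n = √(6.6K_p) and 2ζω_n = 7.4, giving ζ = 7.4/(2√(6.6K_p)).
Setting ζ = 0.32: √(6.6K_p) = 7.4/(2·0.32) = 11.56, so K_p = 133.7/6.6 = 20.3.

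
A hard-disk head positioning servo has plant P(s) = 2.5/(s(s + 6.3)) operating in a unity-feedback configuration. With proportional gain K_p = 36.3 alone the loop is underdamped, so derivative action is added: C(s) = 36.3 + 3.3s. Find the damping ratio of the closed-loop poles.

ζ = 0.764

Forward path: (36.3 + 3.3s)·2.5/(s(s+6.3)). The closed-loop characteristic equation is s² + (6.3 + 2.5·3.3)s + 2.5·36.3 = 0.
That is s² + 14.55s + 90.75 = 0, so ω_n = 9.526 rad/s and ζ = 14.55/(2·9.526) = 0.7637.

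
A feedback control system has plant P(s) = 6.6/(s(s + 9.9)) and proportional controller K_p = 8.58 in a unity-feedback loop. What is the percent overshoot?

The closed-loop denominator s² + 9.9s + 56.63 gives ω_n = √56.63 = 7.525 and ζ = 9.9/(2ω_n) = 0.6578.
%OS = 100·exp(−πζ/√(1−ζ²)) = 100·exp(−π·0.6578/√0.5673) = 6.43%.

6.43%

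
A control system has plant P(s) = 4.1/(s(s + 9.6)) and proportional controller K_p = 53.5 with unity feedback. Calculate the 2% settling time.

The closed-loop denominator s² + 9.6s + 219.3 gives ω_n = √219.3 = 14.81 and ζ = 9.6/(2ω_n) = 0.3241.
2% settling time T_s ≈ 4/(ζω_n) = 4/4.8 = 0.833 s.

T_s ≈ 0.833 s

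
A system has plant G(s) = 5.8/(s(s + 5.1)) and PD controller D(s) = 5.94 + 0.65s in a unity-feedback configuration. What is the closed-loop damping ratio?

Forward path: (5.94 + 0.65s)·5.8/(s(s+5.1)). The closed-loop characteristic equation is s² + (5.1 + 5.8·0.65)s + 5.8·5.94 = 0.
That is s² + 8.87s + 34.45 = 0, so ω_n = 5.87 rad/s and ζ = 8.87/(2·5.87) = 0.7556.

ζ = 0.756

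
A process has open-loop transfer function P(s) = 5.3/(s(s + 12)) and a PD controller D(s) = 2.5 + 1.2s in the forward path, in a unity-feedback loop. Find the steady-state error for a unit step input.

The open loop D(s)P(s) has a pole at the origin (type 1), so the static position error constant is infinite and e_ss = 1/(1+∞) = 0.

0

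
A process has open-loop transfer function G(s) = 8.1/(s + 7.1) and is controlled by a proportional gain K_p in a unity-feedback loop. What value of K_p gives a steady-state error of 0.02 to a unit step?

K_p = 43

For a type-0 loop with proportional control, e_ss = 1/(1 + K_p·G(0)).
G(0) = 1.141. Require 1/(1 + K_p·1.141) = 0.02, so 1 + 1.141·K_p = 50.
K_p = (50 − 1)/1.141 = 43.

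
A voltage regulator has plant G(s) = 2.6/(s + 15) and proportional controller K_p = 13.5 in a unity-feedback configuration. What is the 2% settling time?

Closed-loop transfer function: T(s) = K_p·G(s)/(1 + K_p·G(s)) = 35.1/(s + 15 + 35.1) = 35.1/(s + 50.1).
Time constant τ = 1/50.1 = 0.01996 s, so the 2% settling time is about 4τ = 0.0798 s.

T_s ≈ 0.0798 s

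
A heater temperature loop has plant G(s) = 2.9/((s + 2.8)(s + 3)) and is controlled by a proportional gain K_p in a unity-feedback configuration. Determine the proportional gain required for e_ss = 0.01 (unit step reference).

The loop is type 0, so e_ss(step) = 1/(1 + K_pos) with K_pos = K_p·G(0).
G(0) = 0.3452. Require 1/(1 + K_p·0.3452) = 0.01, so 1 + 0.3452·K_p = 100.
K_p = (100 − 1)/0.3452 = 287.

K_p = 287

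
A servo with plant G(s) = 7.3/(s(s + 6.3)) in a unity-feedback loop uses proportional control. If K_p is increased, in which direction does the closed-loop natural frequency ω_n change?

ω_n = √(7.3·K_p), which grows with K_p.

increase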